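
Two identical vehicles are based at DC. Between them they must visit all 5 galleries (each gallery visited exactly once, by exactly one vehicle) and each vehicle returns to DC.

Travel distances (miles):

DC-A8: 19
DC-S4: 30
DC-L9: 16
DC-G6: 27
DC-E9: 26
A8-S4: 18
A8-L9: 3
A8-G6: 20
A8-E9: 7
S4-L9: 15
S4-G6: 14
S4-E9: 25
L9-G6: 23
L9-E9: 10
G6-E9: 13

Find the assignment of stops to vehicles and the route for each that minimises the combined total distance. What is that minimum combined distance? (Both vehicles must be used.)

Minimum combined distance: 115 miles.

Try each way of splitting the stops between the two vehicles (each non-empty) and, for each split, find the best tour for each vehicle:
  {A8} + {S4, L9, G6, E9}: 38 + 83 = 121
  {S4} + {A8, L9, G6, E9}: 60 + 66 = 126
  {A8, S4} + {L9, G6, E9}: 67 + 66 = 133
  {L9} + {A8, S4, G6, E9}: 32 + 83 = 115
  {A8, L9} + {S4, G6, E9}: 38 + 83 = 121
  {S4, L9} + {A8, G6, E9}: 61 + 66 = 127
  … (15 splits in total)
Best: vehicle 1 DC → L9 → DC = 32; vehicle 2 DC → A8 → E9 → G6 → S4 → DC = 83; combined 115.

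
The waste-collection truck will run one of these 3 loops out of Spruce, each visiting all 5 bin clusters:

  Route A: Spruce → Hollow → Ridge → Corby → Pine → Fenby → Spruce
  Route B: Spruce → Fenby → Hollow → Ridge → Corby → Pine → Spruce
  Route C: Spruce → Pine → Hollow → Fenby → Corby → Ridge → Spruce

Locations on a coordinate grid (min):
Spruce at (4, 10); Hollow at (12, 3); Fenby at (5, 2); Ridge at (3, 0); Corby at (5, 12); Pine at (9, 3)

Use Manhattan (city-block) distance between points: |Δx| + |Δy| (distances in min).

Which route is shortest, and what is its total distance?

Shortest is Route C, total 58 min.

Route A: 15 + 12 + 14 + 13 + 5 + 9 = 68
Route B: 9 + 8 + 12 + 14 + 13 + 12 = 68
Route C: 12 + 3 + 8 + 10 + 14 + 11 = 58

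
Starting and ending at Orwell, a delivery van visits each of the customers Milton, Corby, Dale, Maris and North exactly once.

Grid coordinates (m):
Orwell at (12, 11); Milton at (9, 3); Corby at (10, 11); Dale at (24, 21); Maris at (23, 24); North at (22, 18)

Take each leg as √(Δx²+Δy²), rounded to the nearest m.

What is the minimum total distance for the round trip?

With 5 stops there are 5!/2 = 60 distinct round trips (a route and its reverse cost the same).
Orwell → Milton → Corby → Dale → Maris → North → Orwell: 9+8+17+3+6+12 = 55
Orwell → Milton → Corby → Dale → North → Maris → Orwell: 9+8+17+4+6+17 = 61
Orwell → Milton → Corby → Maris → Dale → North → Orwell: 9+8+18+3+4+12 = 54
Orwell → Milton → Corby → Maris → North → Dale → Orwell: 9+8+18+6+4+16 = 61
Orwell → Milton → Corby → North → Dale → Maris → Orwell: 9+8+14+4+3+17 = 55
Orwell → Milton → Corby → North → Maris → Dale → Orwell: 9+8+14+6+3+16 = 56
Orwell → Milton → Dale → Corby → Maris → North → Orwell: 9+23+17+18+6+12 = 85
Orwell → Milton → Dale → Corby → North → Maris → Orwell: 9+23+17+14+6+17 = 86
Orwell → Milton → Dale → Maris → Corby → North → Orwell: 9+23+3+18+14+12 = 79
Orwell → Milton → Dale → Maris → North → Corby → Orwell: 9+23+3+6+14+2 = 57
Orwell → Milton → Dale → North → Corby → Maris → Orwell: 9+23+4+14+18+17 = 85
Orwell → Milton → Dale → North → Maris → Corby → Orwell: 9+23+4+6+18+2 = 62
Orwell → Milton → Maris → Corby → Dale → North → Orwell: 9+25+18+17+4+12 = 85
Orwell → Milton → Maris → Corby → North → Dale → Orwell: 9+25+18+14+4+16 = 86
… (46 more)
The minimum is 54.
One optimal route: Orwell → Milton → Corby → Maris → Dale → North → Orwell (or its reverse).

Shortest round trip = 54 m.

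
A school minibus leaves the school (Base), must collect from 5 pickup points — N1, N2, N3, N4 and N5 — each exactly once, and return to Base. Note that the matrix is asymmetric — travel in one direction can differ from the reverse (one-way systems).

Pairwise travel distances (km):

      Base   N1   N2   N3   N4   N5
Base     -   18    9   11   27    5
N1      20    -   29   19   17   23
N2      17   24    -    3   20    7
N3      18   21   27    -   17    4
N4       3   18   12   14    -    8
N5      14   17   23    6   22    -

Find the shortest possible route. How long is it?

Base → N1 → N2 → N3 → N4 → N5 → Base: 18+29+3+17+8+14 = 89
Base → N1 → N2 → N3 → N5 → N4 → Base: 18+29+3+4+22+3 = 79
Base → N1 → N2 → N4 → N3 → N5 → Base: 18+29+20+14+4+14 = 99
Base → N1 → N2 → N4 → N5 → N3 → Base: 18+29+20+8+6+18 = 99
Base → N1 → N2 → N5 → N3 → N4 → Base: 18+29+7+6+17+3 = 80
Base → N1 → N2 → N5 → N4 → N3 → Base: 18+29+7+22+14+18 = 108
Base → N1 → N3 → N2 → N4 → N5 → Base: 18+19+27+20+8+14 = 106
Base → N1 → N3 → N2 → N5 → N4 → Base: 18+19+27+7+22+3 = 96
Base → N1 → N3 → N4 → N2 → N5 → Base: 18+19+17+12+7+14 = 87
Base → N1 → N3 → N4 → N5 → N2 → Base: 18+19+17+8+23+17 = 102
Base → N1 → N3 → N5 → N2 → N4 → Base: 18+19+4+23+20+3 = 87
Base → N1 → N3 → N5 → N4 → N2 → Base: 18+19+4+22+12+17 = 92
Base → N1 → N4 → N2 → N3 → N5 → Base: 18+17+12+3+4+14 = 68
Base → N1 → N4 → N2 → N5 → N3 → Base: 18+17+12+7+6+18 = 78
… (106 more)
Base → N2 → N3 → N5 → N1 → N4 → Base: 9+3+4+17+17+3 = 53  ← best
The minimum is 53.
One optimal route: Base → N2 → N3 → N5 → N1 → N4 → Base.

Minimum total distance: 53 km.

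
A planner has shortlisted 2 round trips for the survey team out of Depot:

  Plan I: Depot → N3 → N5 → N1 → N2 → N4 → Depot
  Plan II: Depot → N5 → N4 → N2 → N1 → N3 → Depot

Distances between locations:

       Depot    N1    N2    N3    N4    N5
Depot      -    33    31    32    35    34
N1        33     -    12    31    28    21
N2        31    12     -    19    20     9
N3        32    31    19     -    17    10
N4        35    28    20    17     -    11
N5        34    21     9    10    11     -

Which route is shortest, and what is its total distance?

Plan I: 32 + 10 + 21 + 12 + 20 + 35 = 130
Plan II: 34 + 11 + 20 + 12 + 31 + 32 = 140

Shortest is Plan I, total 130.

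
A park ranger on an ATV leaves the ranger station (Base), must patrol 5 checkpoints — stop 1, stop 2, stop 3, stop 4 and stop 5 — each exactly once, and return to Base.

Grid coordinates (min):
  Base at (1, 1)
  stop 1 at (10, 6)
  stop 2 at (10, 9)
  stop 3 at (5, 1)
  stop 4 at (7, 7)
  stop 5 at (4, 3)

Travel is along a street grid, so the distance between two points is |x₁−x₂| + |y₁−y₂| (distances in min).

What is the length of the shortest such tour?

Minimum total distance: 34 min.

With 5 stops there are 5!/2 = 60 distinct round trips (a route and its reverse cost the same).
Base→stop 1→stop 2→stop 3→stop 4→stop 5→Base: 14+3+13+8+7+5 = 50
Base→stop 1→stop 2→stop 3→stop 5→stop 4→Base: 14+3+13+3+7+12 = 52
Base→stop 1→stop 2→stop 4→stop 3→stop 5→Base: 14+3+5+8+3+5 = 38
Base→stop 1→stop 2→stop 4→stop 5→stop 3→Base: 14+3+5+7+3+4 = 36
Base→stop 1→stop 2→stop 5→stop 3→stop 4→Base: 14+3+12+3+8+12 = 52
Base→stop 1→stop 2→stop 5→stop 4→stop 3→Base: 14+3+12+7+8+4 = 48
Base→stop 1→stop 3→stop 2→stop 4→stop 5→Base: 14+10+13+5+7+5 = 54
Base→stop 1→stop 3→stop 2→stop 5→stop 4→Base: 14+10+13+12+7+12 = 68
Base→stop 1→stop 3→stop 4→stop 2→stop 5→Base: 14+10+8+5+12+5 = 54
Base→stop 1→stop 3→stop 4→stop 5→stop 2→Base: 14+10+8+7+12+17 = 68
Base→stop 1→stop 3→stop 5→stop 2→stop 4→Base: 14+10+3+12+5+12 = 56
Base→stop 1→stop 3→stop 5→stop 4→stop 2→Base: 14+10+3+7+5+17 = 56
Base→stop 1→stop 4→stop 2→stop 3→stop 5→Base: 14+4+5+13+3+5 = 44
Base→stop 1→stop 4→stop 2→stop 5→stop 3→Base: 14+4+5+12+3+4 = 42
… (46 more)
Base→stop 3→stop 1→stop 2→stop 4→stop 5→Base: 4+10+3+5+7+5 = 34  ← best
The minimum is 34.
One optimal route: Base → stop 3 → stop 1 → stop 2 → stop 4 → stop 5 → Base (or its reverse).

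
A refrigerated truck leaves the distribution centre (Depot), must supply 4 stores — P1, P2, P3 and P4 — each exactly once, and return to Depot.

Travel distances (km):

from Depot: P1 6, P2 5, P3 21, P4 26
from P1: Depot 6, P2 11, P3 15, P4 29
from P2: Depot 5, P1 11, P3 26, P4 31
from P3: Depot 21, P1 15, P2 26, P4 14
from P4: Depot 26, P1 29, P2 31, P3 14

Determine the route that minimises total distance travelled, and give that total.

Minimum total distance: 71 km.

Depot-P1-P2-P3-P4-Depot: 6+11+26+14+26 = 83
Depot-P1-P2-P4-P3-Depot: 6+11+31+14+21 = 83
Depot-P1-P3-P2-P4-Depot: 6+15+26+31+26 = 104
Depot-P1-P3-P4-P2-Depot: 6+15+14+31+5 = 71
Depot-P1-P4-P2-P3-Depot: 6+29+31+26+21 = 113
Depot-P1-P4-P3-P2-Depot: 6+29+14+26+5 = 80
Depot-P2-P1-P3-P4-Depot: 5+11+15+14+26 = 71
Depot-P2-P1-P4-P3-Depot: 5+11+29+14+21 = 80
Depot-P2-P3-P1-P4-Depot: 5+26+15+29+26 = 101
Depot-P2-P4-P1-P3-Depot: 5+31+29+15+21 = 101
Depot-P3-P1-P2-P4-Depot: 21+15+11+31+26 = 104
Depot-P3-P2-P1-P4-Depot: 21+26+11+29+26 = 113
The minimum is 71.
One optimal route: Depot → P1 → P3 → P4 → P2 → Depot (or its reverse).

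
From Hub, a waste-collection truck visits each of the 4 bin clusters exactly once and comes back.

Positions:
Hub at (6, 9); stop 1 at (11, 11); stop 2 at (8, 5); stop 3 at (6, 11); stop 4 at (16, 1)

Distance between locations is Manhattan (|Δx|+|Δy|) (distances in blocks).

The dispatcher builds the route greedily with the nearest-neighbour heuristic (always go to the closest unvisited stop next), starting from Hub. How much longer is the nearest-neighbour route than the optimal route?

6 blocks longer than the optimal tour.

From Hub: stop 3=2, stop 2=6, stop 1=7, stop 4=18 → choose stop 3 (2).
From stop 3: stop 1=5, stop 2=8, stop 4=20 → choose stop 1 (5).
From stop 1: stop 2=9, stop 4=15 → choose stop 2 (9).
From stop 2: stop 4=12 → choose stop 4 (12).
NN route Hub → stop 3 → stop 1 → stop 2 → stop 4 → Hub costs 46.
Optimal: Hub → stop 2 → stop 4 → stop 1 → stop 3 → Hub costs 40 (by enumerating all 12 distinct tours).
Excess = 46 − 40 = 6.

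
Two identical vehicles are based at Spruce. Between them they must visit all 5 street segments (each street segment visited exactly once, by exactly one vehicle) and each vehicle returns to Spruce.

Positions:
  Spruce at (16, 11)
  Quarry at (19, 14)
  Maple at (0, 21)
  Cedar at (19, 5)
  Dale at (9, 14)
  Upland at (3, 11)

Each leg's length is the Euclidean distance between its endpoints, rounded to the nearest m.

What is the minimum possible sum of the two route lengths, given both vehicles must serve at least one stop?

Try each way of splitting the stops between the two vehicles (each non-empty) and, for each split, find the best tour for each vehicle:
  {Quarry} + {Maple, Cedar, Dale, Upland}: 8 + 53 = 61
  {Maple} + {Quarry, Cedar, Dale, Upland}: 38 + 45 = 83
  {Quarry, Maple} + {Cedar, Dale, Upland}: 43 + 39 = 82
  {Cedar} + {Quarry, Maple, Dale, Upland}: 14 + 48 = 62
  {Quarry, Cedar} + {Maple, Dale, Upland}: 20 + 42 = 62
  {Maple, Cedar} + {Quarry, Dale, Upland}: 51 + 34 = 85
  … (15 splits in total)
Best: vehicle 1 Spruce → Quarry → Spruce = 8; vehicle 2 Spruce → Cedar → Upland → Maple → Dale → Spruce = 53; combined 61.

61 m — the smallest possible combined total.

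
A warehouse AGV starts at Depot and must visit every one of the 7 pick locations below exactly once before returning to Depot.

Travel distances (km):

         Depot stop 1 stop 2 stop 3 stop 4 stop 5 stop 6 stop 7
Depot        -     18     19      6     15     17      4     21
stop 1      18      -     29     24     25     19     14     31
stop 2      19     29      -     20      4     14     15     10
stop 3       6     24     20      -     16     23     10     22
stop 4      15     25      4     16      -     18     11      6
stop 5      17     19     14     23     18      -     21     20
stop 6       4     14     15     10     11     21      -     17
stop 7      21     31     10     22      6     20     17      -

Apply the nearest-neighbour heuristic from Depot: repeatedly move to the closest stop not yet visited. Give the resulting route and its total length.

Depot → [stop 6:4 / stop 3:6 / stop 4:15 / stop 5:17 / stop 1:18 / stop 2:19 / stop 7:21] → stop 6 (4)
stop 6 → [stop 3:10 / stop 4:11 / stop 1:14 / stop 2:15 / stop 7:17 / stop 5:21] → stop 3 (10)
stop 3 → [stop 4:16 / stop 2:20 / stop 7:22 / stop 5:23 / stop 1:24] → stop 4 (16)
stop 4 → [stop 2:4 / stop 7:6 / stop 5:18 / stop 1:25] → stop 2 (4)
stop 2 → [stop 7:10 / stop 5:14 / stop 1:29] → stop 7 (10)
stop 7 → [stop 5:20 / stop 1:31] → stop 5 (20)
stop 5 → [stop 1:19] → stop 1 (19)
Return stop 1→Depot: 18.
Total = 4 + 10 + 16 + 4 + 10 + 20 + 19 + 18 = 101.

Nearest-neighbour total = 101 km; route Depot → stop 6 → stop 3 → stop 4 → stop 2 → stop 7 → stop 5 → stop 1 → Depot.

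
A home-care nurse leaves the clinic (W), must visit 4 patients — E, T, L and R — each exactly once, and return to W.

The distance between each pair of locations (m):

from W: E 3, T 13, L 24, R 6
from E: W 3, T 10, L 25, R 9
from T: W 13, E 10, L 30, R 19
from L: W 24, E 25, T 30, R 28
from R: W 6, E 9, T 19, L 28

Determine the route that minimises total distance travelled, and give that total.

Minimum total distance: 77 m.

W - E - T - L - R - W: 3+10+30+28+6 = 77
W - E - T - R - L - W: 3+10+19+28+24 = 84
W - E - L - T - R - W: 3+25+30+19+6 = 83
W - E - L - R - T - W: 3+25+28+19+13 = 88
W - E - R - T - L - W: 3+9+19+30+24 = 85
W - E - R - L - T - W: 3+9+28+30+13 = 83
W - T - E - L - R - W: 13+10+25+28+6 = 82
W - T - E - R - L - W: 13+10+9+28+24 = 84
W - T - L - E - R - W: 13+30+25+9+6 = 83
W - T - R - E - L - W: 13+19+9+25+24 = 90
W - L - E - T - R - W: 24+25+10+19+6 = 84
W - L - T - E - R - W: 24+30+10+9+6 = 79
The minimum is 77.
One optimal route: W → E → T → L → R → W (or its reverse).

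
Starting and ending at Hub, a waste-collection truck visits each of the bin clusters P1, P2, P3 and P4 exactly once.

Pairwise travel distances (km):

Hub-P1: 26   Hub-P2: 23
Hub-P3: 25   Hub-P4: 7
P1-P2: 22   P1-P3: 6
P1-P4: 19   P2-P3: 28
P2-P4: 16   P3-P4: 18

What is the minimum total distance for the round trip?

Hub - P1 - P2 - P3 - P4 - Hub: 26+22+28+18+7 = 101
Hub - P1 - P2 - P4 - P3 - Hub: 26+22+16+18+25 = 107
Hub - P1 - P3 - P2 - P4 - Hub: 26+6+28+16+7 = 83
Hub - P1 - P3 - P4 - P2 - Hub: 26+6+18+16+23 = 89
Hub - P1 - P4 - P2 - P3 - Hub: 26+19+16+28+25 = 114
Hub - P1 - P4 - P3 - P2 - Hub: 26+19+18+28+23 = 114
Hub - P2 - P1 - P3 - P4 - Hub: 23+22+6+18+7 = 76
Hub - P2 - P1 - P4 - P3 - Hub: 23+22+19+18+25 = 107
Hub - P2 - P3 - P1 - P4 - Hub: 23+28+6+19+7 = 83
Hub - P2 - P4 - P1 - P3 - Hub: 23+16+19+6+25 = 89
Hub - P3 - P1 - P2 - P4 - Hub: 25+6+22+16+7 = 76
Hub - P3 - P2 - P1 - P4 - Hub: 25+28+22+19+7 = 101
The minimum is 76.
One optimal route: Hub → P2 → P1 → P3 → P4 → Hub (or its reverse).

Shortest round trip = 76 km.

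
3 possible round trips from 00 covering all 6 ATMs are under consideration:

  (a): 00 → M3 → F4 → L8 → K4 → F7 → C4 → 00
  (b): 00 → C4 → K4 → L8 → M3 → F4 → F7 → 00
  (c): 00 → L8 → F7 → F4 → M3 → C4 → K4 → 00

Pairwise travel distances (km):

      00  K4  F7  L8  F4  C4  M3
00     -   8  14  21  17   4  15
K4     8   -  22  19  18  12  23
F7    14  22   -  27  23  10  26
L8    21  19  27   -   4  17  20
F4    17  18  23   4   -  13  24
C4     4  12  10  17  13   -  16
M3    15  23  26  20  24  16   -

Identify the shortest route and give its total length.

Shortest is (a), total 98 km.

(a): 15 + 24 + 4 + 19 + 22 + 10 + 4 = 98
(b): 4 + 12 + 19 + 20 + 24 + 23 + 14 = 116
(c): 21 + 27 + 23 + 24 + 16 + 12 + 8 = 131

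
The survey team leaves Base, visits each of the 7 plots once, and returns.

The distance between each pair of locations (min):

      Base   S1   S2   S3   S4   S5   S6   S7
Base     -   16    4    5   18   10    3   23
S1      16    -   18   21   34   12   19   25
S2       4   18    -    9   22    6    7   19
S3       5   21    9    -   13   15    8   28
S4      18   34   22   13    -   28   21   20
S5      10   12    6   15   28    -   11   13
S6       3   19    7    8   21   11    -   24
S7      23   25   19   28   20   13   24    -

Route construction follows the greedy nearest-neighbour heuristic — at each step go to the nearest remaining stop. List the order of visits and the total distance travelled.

Total distance 105 min via the nearest-neighbour route Base → S6 → S2 → S5 → S1 → S3 → S4 → S7 → Base.

Base → [S6:3 / S2:4 / S3:5 / S5:10 / S1:16 / S4:18 / S7:23] → S6 (3)
S6 → [S2:7 / S3:8 / S5:11 / S1:19 / S4:21 / S7:24] → S2 (7)
S2 → [S5:6 / S3:9 / S1:18 / S7:19 / S4:22] → S5 (6)
S5 → [S1:12 / S7:13 / S3:15 / S4:28] → S1 (12)
S1 → [S3:21 / S7:25 / S4:34] → S3 (21)
S3 → [S4:13 / S7:28] → S4 (13)
S4 → [S7:20] → S7 (20)
Return S7→Base: 23.
Total = 3 + 7 + 6 + 12 + 21 + 13 + 20 + 23 = 105.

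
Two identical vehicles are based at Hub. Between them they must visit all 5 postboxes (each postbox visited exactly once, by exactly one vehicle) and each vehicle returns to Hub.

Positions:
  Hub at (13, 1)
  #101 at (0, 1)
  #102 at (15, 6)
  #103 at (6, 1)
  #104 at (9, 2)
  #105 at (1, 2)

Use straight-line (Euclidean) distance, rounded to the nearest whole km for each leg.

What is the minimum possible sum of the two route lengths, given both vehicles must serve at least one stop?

Minimum combined distance: 36 km.

Check every non-empty split of the stops between the two vehicles; for each half take its own optimal tour:
  {#101} + {#102, #103, #104, #105}: 26 + 32 = 58
  {#102} + {#101, #103, #104, #105}: 10 + 26 = 36
  {#101, #102} + {#103, #104, #105}: 34 + 24 = 58
  {#103} + {#101, #102, #104, #105}: 14 + 34 = 48
  {#101, #103} + {#102, #104, #105}: 26 + 32 = 58
  {#102, #103} + {#101, #104, #105}: 22 + 26 = 48
  … (15 splits in total)
Best: vehicle 1 Hub → #102 → Hub = 10; vehicle 2 Hub → #101 → #105 → #103 → #104 → Hub = 26; combined 36.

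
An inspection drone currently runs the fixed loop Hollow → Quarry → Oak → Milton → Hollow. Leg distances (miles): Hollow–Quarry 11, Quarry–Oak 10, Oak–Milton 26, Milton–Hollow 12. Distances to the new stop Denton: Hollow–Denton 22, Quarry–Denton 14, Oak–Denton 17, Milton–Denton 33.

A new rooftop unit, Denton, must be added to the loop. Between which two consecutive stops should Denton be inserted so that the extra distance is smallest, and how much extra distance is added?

Minimum extra distance: 21 miles, inserting Denton between Quarry and Oak.

Insertion cost between consecutive stops i–j is d(i,Denton) + d(Denton,j) − d(i,j):
  between Hollow and Quarry: 22 + 14 − 11 = 25
  between Quarry and Oak: 14 + 17 − 10 = 21
  between Oak and Milton: 17 + 33 − 26 = 24
  between Milton and Hollow: 33 + 22 − 12 = 43
Cheapest insertion is between Quarry and Oak, adding 21.
New total = 59 + 21 = 80.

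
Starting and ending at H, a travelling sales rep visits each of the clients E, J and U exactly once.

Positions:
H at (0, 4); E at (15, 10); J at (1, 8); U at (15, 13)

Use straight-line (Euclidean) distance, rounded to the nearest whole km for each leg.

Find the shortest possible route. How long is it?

There are 3 distinct closed tours to check (reversals are equivalent).
H→E→J→U→H: 16+14+15+17 = 62
H→E→U→J→H: 16+3+15+4 = 38
H→J→E→U→H: 4+14+3+17 = 38
The minimum is 38.
One optimal route: H → E → U → J → H (or its reverse).

Minimum total distance: 38 km.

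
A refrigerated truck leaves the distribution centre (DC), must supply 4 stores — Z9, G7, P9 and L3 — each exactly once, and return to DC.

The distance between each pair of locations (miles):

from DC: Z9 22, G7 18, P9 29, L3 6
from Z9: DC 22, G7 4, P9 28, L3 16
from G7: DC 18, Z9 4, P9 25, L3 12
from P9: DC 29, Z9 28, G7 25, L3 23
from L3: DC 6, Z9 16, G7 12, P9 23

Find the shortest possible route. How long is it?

With 4 stops there are 4!/2 = 12 distinct round trips (a route and its reverse cost the same).
DC→Z9→G7→P9→L3→DC: 22+4+25+23+6 = 80
DC→Z9→G7→L3→P9→DC: 22+4+12+23+29 = 90
DC→Z9→P9→G7→L3→DC: 22+28+25+12+6 = 93
DC→Z9→P9→L3→G7→DC: 22+28+23+12+18 = 103
DC→Z9→L3→G7→P9→DC: 22+16+12+25+29 = 104
DC→Z9→L3→P9→G7→DC: 22+16+23+25+18 = 104
DC→G7→Z9→P9→L3→DC: 18+4+28+23+6 = 79
DC→G7→Z9→L3→P9→DC: 18+4+16+23+29 = 90
DC→G7→P9→Z9→L3→DC: 18+25+28+16+6 = 93
DC→G7→L3→Z9→P9→DC: 18+12+16+28+29 = 103
DC→P9→Z9→G7→L3→DC: 29+28+4+12+6 = 79
DC→P9→G7→Z9→L3→DC: 29+25+4+16+6 = 80
The minimum is 79.
One optimal route: DC → G7 → Z9 → P9 → L3 → DC (or its reverse).

Shortest round trip = 79 miles.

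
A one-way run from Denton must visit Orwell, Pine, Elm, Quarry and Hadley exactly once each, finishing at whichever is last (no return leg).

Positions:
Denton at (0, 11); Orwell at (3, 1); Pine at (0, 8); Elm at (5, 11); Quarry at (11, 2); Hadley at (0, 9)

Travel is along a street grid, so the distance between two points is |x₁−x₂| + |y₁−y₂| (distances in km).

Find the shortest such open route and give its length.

32 km — the minimum one-way total.

There are 5! = 120 possible orderings.
Denton - Orwell - Pine - Elm - Quarry - Hadley: 13+10+8+15+18 = 64
Denton - Orwell - Pine - Elm - Hadley - Quarry: 13+10+8+7+18 = 56
Denton - Orwell - Pine - Quarry - Elm - Hadley: 13+10+17+15+7 = 62
Denton - Orwell - Pine - Quarry - Hadley - Elm: 13+10+17+18+7 = 65
Denton - Orwell - Pine - Hadley - Elm - Quarry: 13+10+1+7+15 = 46
Denton - Orwell - Pine - Hadley - Quarry - Elm: 13+10+1+18+15 = 57
Denton - Orwell - Elm - Pine - Quarry - Hadley: 13+12+8+17+18 = 68
Denton - Orwell - Elm - Pine - Hadley - Quarry: 13+12+8+1+18 = 52
Denton - Orwell - Elm - Quarry - Pine - Hadley: 13+12+15+17+1 = 58
Denton - Orwell - Elm - Quarry - Hadley - Pine: 13+12+15+18+1 = 59
Denton - Orwell - Elm - Hadley - Pine - Quarry: 13+12+7+1+17 = 50
Denton - Orwell - Elm - Hadley - Quarry - Pine: 13+12+7+18+17 = 67
Denton - Orwell - Quarry - Pine - Elm - Hadley: 13+9+17+8+7 = 54
Denton - Orwell - Quarry - Pine - Hadley - Elm: 13+9+17+1+7 = 47
… (106 more)
Denton - Pine - Hadley - Elm - Orwell - Quarry: 3+1+7+12+9 = 32  ← best
The minimum is 32.
One shortest path: Denton → Pine → Hadley → Elm → Orwell → Quarry.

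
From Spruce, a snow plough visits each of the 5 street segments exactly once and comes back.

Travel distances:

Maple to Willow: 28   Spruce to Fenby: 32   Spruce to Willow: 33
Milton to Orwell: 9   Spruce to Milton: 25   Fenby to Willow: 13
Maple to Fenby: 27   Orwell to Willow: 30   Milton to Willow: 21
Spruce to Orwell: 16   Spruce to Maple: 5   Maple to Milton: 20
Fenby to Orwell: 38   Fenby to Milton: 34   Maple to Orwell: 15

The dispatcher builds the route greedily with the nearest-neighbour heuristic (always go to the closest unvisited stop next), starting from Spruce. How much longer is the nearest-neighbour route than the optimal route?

4 longer than the optimal tour.

From Spruce: Maple=5, Orwell=16, Milton=25, Fenby=32, Willow=33 → choose Maple (5).
From Maple: Orwell=15, Milton=20, Fenby=27, Willow=28 → choose Orwell (15).
From Orwell: Milton=9, Willow=30, Fenby=38 → choose Milton (9).
From Milton: Willow=21, Fenby=34 → choose Willow (21).
From Willow: Fenby=13 → choose Fenby (13).
NN route Spruce → Maple → Orwell → Milton → Willow → Fenby → Spruce costs 95.
Optimal: Spruce → Maple → Fenby → Willow → Milton → Orwell → Spruce costs 91 (by enumerating all 60 distinct tours).
Excess = 95 − 91 = 4.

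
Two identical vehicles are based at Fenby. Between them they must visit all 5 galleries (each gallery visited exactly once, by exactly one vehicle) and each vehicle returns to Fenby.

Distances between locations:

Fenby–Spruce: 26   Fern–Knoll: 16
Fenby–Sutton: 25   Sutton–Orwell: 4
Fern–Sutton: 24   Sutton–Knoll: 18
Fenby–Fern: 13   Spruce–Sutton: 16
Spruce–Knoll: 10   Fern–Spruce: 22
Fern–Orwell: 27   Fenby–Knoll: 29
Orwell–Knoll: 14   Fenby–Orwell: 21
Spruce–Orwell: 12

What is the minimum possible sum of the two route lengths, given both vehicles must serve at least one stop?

Minimum combined distance: 105.

Try each way of splitting the stops between the two vehicles (each non-empty) and, for each split, find the best tour for each vehicle:
  {Fern} + {Spruce, Sutton, Orwell, Knoll}: 26 + 79 = 105
  {Spruce} + {Fern, Sutton, Orwell, Knoll}: 52 + 72 = 124
  {Fern, Spruce} + {Sutton, Orwell, Knoll}: 61 + 72 = 133
  {Sutton} + {Fern, Spruce, Orwell, Knoll}: 50 + 72 = 122
  {Fern, Sutton} + {Spruce, Orwell, Knoll}: 62 + 71 = 133
  {Spruce, Sutton} + {Fern, Orwell, Knoll}: 67 + 64 = 131
  … (15 splits in total)
Best: vehicle 1 Fenby → Fern → Fenby = 26; vehicle 2 Fenby → Spruce → Knoll → Sutton → Orwell → Fenby = 79; combined 105.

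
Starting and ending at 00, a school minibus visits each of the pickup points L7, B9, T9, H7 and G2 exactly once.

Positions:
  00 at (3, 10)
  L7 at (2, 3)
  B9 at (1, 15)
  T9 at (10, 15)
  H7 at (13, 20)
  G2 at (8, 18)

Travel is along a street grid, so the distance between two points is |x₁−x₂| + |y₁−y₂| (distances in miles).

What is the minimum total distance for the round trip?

58 miles — the shortest possible round trip.

There are 60 distinct closed tours to check (reversals are equivalent).
00 - L7 - B9 - T9 - H7 - G2 - 00: 8+13+9+8+7+13 = 58
00 - L7 - B9 - T9 - G2 - H7 - 00: 8+13+9+5+7+20 = 62
00 - L7 - B9 - H7 - T9 - G2 - 00: 8+13+17+8+5+13 = 64
00 - L7 - B9 - H7 - G2 - T9 - 00: 8+13+17+7+5+12 = 62
00 - L7 - B9 - G2 - T9 - H7 - 00: 8+13+10+5+8+20 = 64
00 - L7 - B9 - G2 - H7 - T9 - 00: 8+13+10+7+8+12 = 58
00 - L7 - T9 - B9 - H7 - G2 - 00: 8+20+9+17+7+13 = 74
00 - L7 - T9 - B9 - G2 - H7 - 00: 8+20+9+10+7+20 = 74
00 - L7 - T9 - H7 - B9 - G2 - 00: 8+20+8+17+10+13 = 76
00 - L7 - T9 - H7 - G2 - B9 - 00: 8+20+8+7+10+7 = 60
00 - L7 - T9 - G2 - B9 - H7 - 00: 8+20+5+10+17+20 = 80
00 - L7 - T9 - G2 - H7 - B9 - 00: 8+20+5+7+17+7 = 64
00 - L7 - H7 - B9 - T9 - G2 - 00: 8+28+17+9+5+13 = 80
00 - L7 - H7 - B9 - G2 - T9 - 00: 8+28+17+10+5+12 = 80
… (46 more)
The minimum is 58.
One optimal route: 00 → L7 → B9 → T9 → H7 → G2 → 00 (or its reverse).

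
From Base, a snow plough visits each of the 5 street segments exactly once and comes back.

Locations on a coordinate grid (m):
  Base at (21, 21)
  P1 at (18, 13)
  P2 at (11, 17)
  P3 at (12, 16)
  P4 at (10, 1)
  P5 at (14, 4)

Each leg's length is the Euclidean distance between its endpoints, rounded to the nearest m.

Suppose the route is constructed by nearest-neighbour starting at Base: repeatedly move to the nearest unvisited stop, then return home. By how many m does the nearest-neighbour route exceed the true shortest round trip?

Base: P1=9, P3=10, P2=11, P5=18, P4=23 ⇒ P1
P1: P3=7, P2=8, P5=10, P4=14 ⇒ P3
P3: P2=1, P5=12, P4=15 ⇒ P2
P2: P5=13, P4=16 ⇒ P5
P5: P4=5 ⇒ P4
NN route Base → P1 → P3 → P2 → P5 → P4 → Base costs 58.
Optimal: Base → P1 → P5 → P4 → P2 → P3 → Base costs 51 (by enumerating all 60 distinct tours).
Excess = 58 − 51 = 7.

The nearest-neighbour route is 7 m longer than optimal.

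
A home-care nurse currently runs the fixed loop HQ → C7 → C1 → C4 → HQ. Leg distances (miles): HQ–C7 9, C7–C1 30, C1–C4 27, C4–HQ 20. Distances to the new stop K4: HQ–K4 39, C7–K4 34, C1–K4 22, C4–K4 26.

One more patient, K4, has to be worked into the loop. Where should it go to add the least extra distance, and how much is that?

+21 miles — insert K4 between C1 and C4.

Insertion cost between consecutive stops i–j is d(i,K4) + d(K4,j) − d(i,j):
  between HQ and C7: 39 + 34 − 9 = 64
  between C7 and C1: 34 + 22 − 30 = 26
  between C1 and C4: 22 + 26 − 27 = 21
  between C4 and HQ: 26 + 39 − 20 = 45
Cheapest insertion is between C1 and C4, adding 21.
New total = 86 + 21 = 107.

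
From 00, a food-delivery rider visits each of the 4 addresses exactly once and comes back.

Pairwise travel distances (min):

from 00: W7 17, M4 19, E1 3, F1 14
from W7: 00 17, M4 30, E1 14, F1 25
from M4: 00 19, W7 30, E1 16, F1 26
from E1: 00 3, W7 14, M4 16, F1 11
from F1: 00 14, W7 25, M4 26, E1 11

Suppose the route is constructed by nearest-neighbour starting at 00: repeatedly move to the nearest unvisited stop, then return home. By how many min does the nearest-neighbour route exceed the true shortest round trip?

Excess over optimum: 1 min.

00: E1=3, F1=14, W7=17, M4=19 ⇒ E1
E1: F1=11, W7=14, M4=16 ⇒ F1
F1: W7=25, M4=26 ⇒ W7
W7: M4=30 ⇒ M4
NN route 00 → E1 → F1 → W7 → M4 → 00 costs 88.
Optimal: 00 → W7 → M4 → F1 → E1 → 00 costs 87 (by enumerating all 12 distinct tours).
Excess = 88 − 87 = 1.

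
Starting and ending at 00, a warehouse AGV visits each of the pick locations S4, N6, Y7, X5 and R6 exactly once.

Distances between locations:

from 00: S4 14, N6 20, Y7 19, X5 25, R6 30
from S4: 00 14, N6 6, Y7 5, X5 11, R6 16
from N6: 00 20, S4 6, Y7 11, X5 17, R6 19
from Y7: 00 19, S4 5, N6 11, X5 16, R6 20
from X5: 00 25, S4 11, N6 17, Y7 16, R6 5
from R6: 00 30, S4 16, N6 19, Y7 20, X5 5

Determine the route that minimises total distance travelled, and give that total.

00 → S4 → N6 → Y7 → X5 → R6 → 00: 14+6+11+16+5+30 = 82
00 → S4 → N6 → Y7 → R6 → X5 → 00: 14+6+11+20+5+25 = 81
00 → S4 → N6 → X5 → Y7 → R6 → 00: 14+6+17+16+20+30 = 103
00 → S4 → N6 → X5 → R6 → Y7 → 00: 14+6+17+5+20+19 = 81
00 → S4 → N6 → R6 → Y7 → X5 → 00: 14+6+19+20+16+25 = 100
00 → S4 → N6 → R6 → X5 → Y7 → 00: 14+6+19+5+16+19 = 79
00 → S4 → Y7 → N6 → X5 → R6 → 00: 14+5+11+17+5+30 = 82
00 → S4 → Y7 → N6 → R6 → X5 → 00: 14+5+11+19+5+25 = 79
00 → S4 → Y7 → X5 → N6 → R6 → 00: 14+5+16+17+19+30 = 101
00 → S4 → Y7 → X5 → R6 → N6 → 00: 14+5+16+5+19+20 = 79
00 → S4 → Y7 → R6 → N6 → X5 → 00: 14+5+20+19+17+25 = 100
00 → S4 → Y7 → R6 → X5 → N6 → 00: 14+5+20+5+17+20 = 81
00 → S4 → X5 → N6 → Y7 → R6 → 00: 14+11+17+11+20+30 = 103
00 → S4 → X5 → N6 → R6 → Y7 → 00: 14+11+17+19+20+19 = 100
… (46 more)
The minimum is 79.
One optimal route: 00 → S4 → N6 → R6 → X5 → Y7 → 00 (or its reverse).

79 — the shortest possible round trip.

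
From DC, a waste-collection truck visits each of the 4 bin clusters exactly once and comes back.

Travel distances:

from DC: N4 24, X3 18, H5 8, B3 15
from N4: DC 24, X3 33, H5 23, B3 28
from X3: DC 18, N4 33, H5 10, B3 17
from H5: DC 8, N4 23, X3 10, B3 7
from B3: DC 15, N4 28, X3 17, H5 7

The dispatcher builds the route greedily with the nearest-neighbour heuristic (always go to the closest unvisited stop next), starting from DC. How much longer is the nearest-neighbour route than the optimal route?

The nearest-neighbour route is 2 longer than optimal.

DC: H5=8, B3=15, X3=18, N4=24 ⇒ H5
H5: B3=7, X3=10, N4=23 ⇒ B3
B3: X3=17, N4=28 ⇒ X3
X3: N4=33 ⇒ N4
NN route DC → H5 → B3 → X3 → N4 → DC costs 89.
Optimal: DC → N4 → B3 → X3 → H5 → DC costs 87 (by enumerating all 12 distinct tours).
Excess = 89 − 87 = 2.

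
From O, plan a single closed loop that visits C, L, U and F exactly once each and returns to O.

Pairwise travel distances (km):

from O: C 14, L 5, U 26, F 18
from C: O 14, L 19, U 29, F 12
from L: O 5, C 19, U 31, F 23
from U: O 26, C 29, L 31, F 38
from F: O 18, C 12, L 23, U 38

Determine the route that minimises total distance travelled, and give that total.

There are 12 distinct closed tours to check (reversals are equivalent).
O - C - L - U - F - O: 14+19+31+38+18 = 120
O - C - L - F - U - O: 14+19+23+38+26 = 120
O - C - U - L - F - O: 14+29+31+23+18 = 115
O - C - U - F - L - O: 14+29+38+23+5 = 109
O - C - F - L - U - O: 14+12+23+31+26 = 106
O - C - F - U - L - O: 14+12+38+31+5 = 100
O - L - C - U - F - O: 5+19+29+38+18 = 109
O - L - C - F - U - O: 5+19+12+38+26 = 100
O - L - U - C - F - O: 5+31+29+12+18 = 95
O - L - F - C - U - O: 5+23+12+29+26 = 95
O - U - C - L - F - O: 26+29+19+23+18 = 115
O - U - L - C - F - O: 26+31+19+12+18 = 106
The minimum is 95.
One optimal route: O → L → U → C → F → O (or its reverse).

Shortest round trip = 95 km.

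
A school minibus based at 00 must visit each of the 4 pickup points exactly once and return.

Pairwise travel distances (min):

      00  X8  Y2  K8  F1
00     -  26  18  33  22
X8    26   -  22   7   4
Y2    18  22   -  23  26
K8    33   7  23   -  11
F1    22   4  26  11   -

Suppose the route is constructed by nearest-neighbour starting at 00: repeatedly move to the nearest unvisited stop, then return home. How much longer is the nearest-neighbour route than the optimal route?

From 00: Y2=18, F1=22, X8=26, K8=33 → choose Y2 (18).
From Y2: X8=22, K8=23, F1=26 → choose X8 (22).
From X8: F1=4, K8=7 → choose F1 (4).
From F1: K8=11 → choose K8 (11).
NN route 00 → Y2 → X8 → F1 → K8 → 00 costs 88.
Optimal: 00 → Y2 → K8 → X8 → F1 → 00 costs 74 (by enumerating all 12 distinct tours).
Excess = 88 − 74 = 14.

14 min longer than the optimal tour.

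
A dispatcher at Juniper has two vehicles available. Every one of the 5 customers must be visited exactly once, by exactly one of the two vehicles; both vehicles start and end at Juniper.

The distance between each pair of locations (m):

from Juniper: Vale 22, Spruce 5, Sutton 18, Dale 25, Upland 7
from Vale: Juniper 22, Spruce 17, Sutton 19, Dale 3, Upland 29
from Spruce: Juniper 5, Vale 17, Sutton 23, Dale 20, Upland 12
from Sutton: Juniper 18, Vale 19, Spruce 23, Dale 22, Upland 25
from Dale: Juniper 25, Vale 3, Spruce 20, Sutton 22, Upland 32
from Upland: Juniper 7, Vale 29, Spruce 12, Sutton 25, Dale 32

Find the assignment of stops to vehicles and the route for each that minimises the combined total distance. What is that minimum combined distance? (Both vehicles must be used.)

Check every non-empty split of the stops between the two vehicles; for each half take its own optimal tour:
  {Vale} + {Spruce, Sutton, Dale, Upland}: 44 + 79 = 123
  {Spruce} + {Vale, Sutton, Dale, Upland}: 10 + 79 = 89
  {Vale, Spruce} + {Sutton, Dale, Upland}: 44 + 79 = 123
  {Sutton} + {Vale, Spruce, Dale, Upland}: 36 + 64 = 100
  {Vale, Sutton} + {Spruce, Dale, Upland}: 59 + 64 = 123
  {Spruce, Sutton} + {Vale, Dale, Upland}: 46 + 64 = 110
  … (15 splits in total)
  {Vale, Spruce, Sutton, Dale} + {Upland}: 65 + 14 = 79  ← best
Best: vehicle 1 Juniper → Spruce → Vale → Dale → Sutton → Juniper = 65; vehicle 2 Juniper → Upland → Juniper = 14; combined 79.

79 m — the smallest possible combined total.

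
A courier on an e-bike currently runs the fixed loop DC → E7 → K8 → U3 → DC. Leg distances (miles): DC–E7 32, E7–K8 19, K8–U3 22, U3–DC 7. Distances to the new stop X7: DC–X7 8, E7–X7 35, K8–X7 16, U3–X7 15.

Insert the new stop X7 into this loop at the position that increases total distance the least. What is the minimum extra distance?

Insertion cost between consecutive stops i–j is d(i,X7) + d(X7,j) − d(i,j):
  between DC and E7: 8 + 35 − 32 = 11
  between E7 and K8: 35 + 16 − 19 = 32
  between K8 and U3: 16 + 15 − 22 = 9
  between U3 and DC: 15 + 8 − 7 = 16
Cheapest insertion is between K8 and U3, adding 9.
New total = 80 + 9 = 89.

Minimum extra distance: 9 miles, inserting X7 between K8 and U3.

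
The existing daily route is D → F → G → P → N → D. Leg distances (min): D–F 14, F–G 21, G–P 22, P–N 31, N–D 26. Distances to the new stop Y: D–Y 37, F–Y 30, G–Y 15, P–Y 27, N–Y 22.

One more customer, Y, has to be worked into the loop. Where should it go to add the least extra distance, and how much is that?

Insertion cost between consecutive stops i–j is d(i,Y) + d(Y,j) − d(i,j):
  between D and F: 37 + 30 − 14 = 53
  between F and G: 30 + 15 − 21 = 24
  between G and P: 15 + 27 − 22 = 20
  between P and N: 27 + 22 − 31 = 18
  between N and D: 22 + 37 − 26 = 33
Cheapest insertion is between P and N, adding 18.
New total = 114 + 18 = 132.

Adding 18 min by placing Y on the P–N leg.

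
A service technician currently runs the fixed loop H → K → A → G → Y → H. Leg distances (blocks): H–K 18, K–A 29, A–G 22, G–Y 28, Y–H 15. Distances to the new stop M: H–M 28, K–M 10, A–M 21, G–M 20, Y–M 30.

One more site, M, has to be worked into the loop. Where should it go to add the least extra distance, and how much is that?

+2 blocks — insert M between K and A.

Insertion cost between consecutive stops i–j is d(i,M) + d(M,j) − d(i,j):
  between H and K: 28 + 10 − 18 = 20
  between K and A: 10 + 21 − 29 = 2
  between A and G: 21 + 20 − 22 = 19
  between G and Y: 20 + 30 − 28 = 22
  between Y and H: 30 + 28 − 15 = 43
Cheapest insertion is between K and A, adding 2.
New total = 112 + 2 = 114.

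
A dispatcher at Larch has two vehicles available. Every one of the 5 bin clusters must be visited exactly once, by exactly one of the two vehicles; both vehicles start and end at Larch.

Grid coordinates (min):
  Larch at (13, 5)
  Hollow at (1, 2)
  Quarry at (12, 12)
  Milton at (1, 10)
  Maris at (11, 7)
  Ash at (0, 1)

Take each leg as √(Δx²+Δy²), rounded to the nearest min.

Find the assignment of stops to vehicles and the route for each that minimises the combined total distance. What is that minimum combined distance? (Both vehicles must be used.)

Minimum combined distance: 46 min.

Try each way of splitting the stops between the two vehicles (each non-empty) and, for each split, find the best tour for each vehicle:
  {Hollow} + {Quarry, Milton, Maris, Ash}: 24 + 42 = 66
  {Quarry} + {Hollow, Milton, Maris, Ash}: 14 + 35 = 49
  {Hollow, Quarry} + {Milton, Maris, Ash}: 34 + 36 = 70
  {Milton} + {Hollow, Quarry, Maris, Ash}: 26 + 37 = 63
  {Hollow, Milton} + {Quarry, Maris, Ash}: 33 + 38 = 71
  {Quarry, Milton} + {Hollow, Maris, Ash}: 31 + 29 = 60
  … (15 splits in total)
  {Maris} + {Hollow, Quarry, Milton, Ash}: 6 + 40 = 46  ← best
Best: vehicle 1 Larch → Maris → Larch = 6; vehicle 2 Larch → Hollow → Ash → Milton → Quarry → Larch = 40; combined 46.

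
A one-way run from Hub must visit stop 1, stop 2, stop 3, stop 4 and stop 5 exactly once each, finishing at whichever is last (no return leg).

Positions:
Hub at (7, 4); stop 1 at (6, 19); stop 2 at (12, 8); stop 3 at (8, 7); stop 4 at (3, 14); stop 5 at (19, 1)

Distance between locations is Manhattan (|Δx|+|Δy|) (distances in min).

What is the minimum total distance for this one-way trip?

There are 5! = 120 possible orderings.
Hub→stop 1→stop 2→stop 3→stop 4→stop 5: 16+17+5+12+29 = 79
Hub→stop 1→stop 2→stop 3→stop 5→stop 4: 16+17+5+17+29 = 84
Hub→stop 1→stop 2→stop 4→stop 3→stop 5: 16+17+15+12+17 = 77
Hub→stop 1→stop 2→stop 4→stop 5→stop 3: 16+17+15+29+17 = 94
Hub→stop 1→stop 2→stop 5→stop 3→stop 4: 16+17+14+17+12 = 76
Hub→stop 1→stop 2→stop 5→stop 4→stop 3: 16+17+14+29+12 = 88
Hub→stop 1→stop 3→stop 2→stop 4→stop 5: 16+14+5+15+29 = 79
Hub→stop 1→stop 3→stop 2→stop 5→stop 4: 16+14+5+14+29 = 78
Hub→stop 1→stop 3→stop 4→stop 2→stop 5: 16+14+12+15+14 = 71
Hub→stop 1→stop 3→stop 4→stop 5→stop 2: 16+14+12+29+14 = 85
Hub→stop 1→stop 3→stop 5→stop 2→stop 4: 16+14+17+14+15 = 76
Hub→stop 1→stop 3→stop 5→stop 4→stop 2: 16+14+17+29+15 = 91
Hub→stop 1→stop 4→stop 2→stop 3→stop 5: 16+8+15+5+17 = 61
Hub→stop 1→stop 4→stop 2→stop 5→stop 3: 16+8+15+14+17 = 70
… (106 more)
Hub→stop 5→stop 2→stop 3→stop 4→stop 1: 15+14+5+12+8 = 54  ← best
The minimum is 54.
One shortest path: Hub → stop 5 → stop 2 → stop 3 → stop 4 → stop 1.

54 min — the minimum one-way total.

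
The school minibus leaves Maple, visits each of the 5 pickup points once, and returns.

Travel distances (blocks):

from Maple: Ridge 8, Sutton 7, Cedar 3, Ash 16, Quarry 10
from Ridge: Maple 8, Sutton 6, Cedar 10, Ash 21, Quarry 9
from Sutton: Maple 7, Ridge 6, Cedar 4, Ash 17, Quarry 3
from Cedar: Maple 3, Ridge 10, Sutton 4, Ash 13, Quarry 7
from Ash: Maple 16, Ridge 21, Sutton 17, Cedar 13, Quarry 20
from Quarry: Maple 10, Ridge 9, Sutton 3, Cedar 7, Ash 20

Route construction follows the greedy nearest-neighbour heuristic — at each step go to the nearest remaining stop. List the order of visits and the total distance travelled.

Maple → [Cedar:3 / Sutton:7 / Ridge:8 / Quarry:10 / Ash:16] → Cedar (3)
Cedar → [Sutton:4 / Quarry:7 / Ridge:10 / Ash:13] → Sutton (4)
Sutton → [Quarry:3 / Ridge:6 / Ash:17] → Quarry (3)
Quarry → [Ridge:9 / Ash:20] → Ridge (9)
Ridge → [Ash:21] → Ash (21)
Return Ash→Maple: 16.
Total = 3 + 4 + 3 + 9 + 21 + 16 = 56.

Total distance 56 blocks via the nearest-neighbour route Maple → Cedar → Sutton → Quarry → Ridge → Ash → Maple.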